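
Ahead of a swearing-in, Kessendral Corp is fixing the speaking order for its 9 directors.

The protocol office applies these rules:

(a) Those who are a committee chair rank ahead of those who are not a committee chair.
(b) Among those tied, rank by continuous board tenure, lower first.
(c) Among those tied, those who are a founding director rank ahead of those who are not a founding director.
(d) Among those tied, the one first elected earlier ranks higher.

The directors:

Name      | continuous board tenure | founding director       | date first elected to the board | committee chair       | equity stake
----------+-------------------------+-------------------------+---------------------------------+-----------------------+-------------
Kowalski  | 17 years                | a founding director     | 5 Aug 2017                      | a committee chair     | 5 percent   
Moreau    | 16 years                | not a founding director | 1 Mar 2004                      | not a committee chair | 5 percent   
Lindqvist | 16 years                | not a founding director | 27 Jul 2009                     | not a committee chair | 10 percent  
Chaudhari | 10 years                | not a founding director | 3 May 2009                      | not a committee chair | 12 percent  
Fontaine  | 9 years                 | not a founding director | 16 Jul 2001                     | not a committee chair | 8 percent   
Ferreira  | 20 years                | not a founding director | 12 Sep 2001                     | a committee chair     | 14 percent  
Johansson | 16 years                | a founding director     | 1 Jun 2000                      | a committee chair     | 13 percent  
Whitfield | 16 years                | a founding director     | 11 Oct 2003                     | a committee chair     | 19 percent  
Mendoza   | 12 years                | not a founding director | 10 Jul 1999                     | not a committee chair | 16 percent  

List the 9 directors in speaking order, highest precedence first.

Johansson, Whitfield, Kowalski, Ferreira, Fontaine, Chaudhari, Mendoza, Moreau, Lindqvist

By the first rule: Johansson, Whitfield, Kowalski and Ferreira (each a committee chair); then Fontaine, Chaudhari, Mendoza, Moreau and Lindqvist (each not a committee chair).
Among Johansson, Whitfield, Kowalski and Ferreira, by continuous board tenure (lower first): Johansson and Whitfield (16 years) before Kowalski (17 years) before Ferreira (20 years).
Johansson and Whitfield are each a founding director, so the next rule applies.
Among Johansson and Whitfield, by date first elected to the board (earlier first): Johansson (1 Jun 2000) before Whitfield (11 Oct 2003).
Among Fontaine, Chaudhari, Mendoza, Moreau and Lindqvist, by continuous board tenure (lower first): Fontaine (9 years) before Chaudhari (10 years) before Mendoza (12 years) before Moreau and Lindqvist (16 years).
Moreau and Lindqvist are each not a founding director, so the next rule applies.
Among Moreau and Lindqvist, by date first elected to the board (earlier first): Moreau (1 Mar 2004) before Lindqvist (27 Jul 2009).
Full order: Johansson, Whitfield, Kowalski, Ferreira, Fontaine, Chaudhari, Mendoza, Moreau, Lindqvist.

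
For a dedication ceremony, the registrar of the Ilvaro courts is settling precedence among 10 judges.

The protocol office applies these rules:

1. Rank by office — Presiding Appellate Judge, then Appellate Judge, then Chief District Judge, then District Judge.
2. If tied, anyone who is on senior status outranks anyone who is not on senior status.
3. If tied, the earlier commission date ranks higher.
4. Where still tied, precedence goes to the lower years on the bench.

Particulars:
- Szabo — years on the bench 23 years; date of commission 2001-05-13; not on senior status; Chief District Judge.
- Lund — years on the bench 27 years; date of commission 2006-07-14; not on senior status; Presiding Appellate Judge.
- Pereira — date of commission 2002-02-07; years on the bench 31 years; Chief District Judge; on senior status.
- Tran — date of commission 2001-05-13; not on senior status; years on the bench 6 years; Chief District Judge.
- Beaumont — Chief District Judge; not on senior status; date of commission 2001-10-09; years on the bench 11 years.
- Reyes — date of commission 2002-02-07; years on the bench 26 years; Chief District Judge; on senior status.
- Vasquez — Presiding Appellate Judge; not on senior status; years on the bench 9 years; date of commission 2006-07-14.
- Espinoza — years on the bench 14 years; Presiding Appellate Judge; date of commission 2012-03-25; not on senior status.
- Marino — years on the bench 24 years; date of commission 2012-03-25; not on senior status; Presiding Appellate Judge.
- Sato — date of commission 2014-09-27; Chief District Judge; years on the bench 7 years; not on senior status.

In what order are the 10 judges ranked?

By office: Vasquez, Lund, Espinoza and Marino (Presiding Appellate Judge); then Reyes, Pereira, Tran, Szabo, Beaumont and Sato (Chief District Judge).
Vasquez, Lund, Espinoza and Marino are each not on senior status, so the next rule applies.
Among Vasquez, Lund, Espinoza and Marino, by date of commission (earlier first): Vasquez and Lund (2006-07-14) before Espinoza and Marino (2012-03-25).
Among Vasquez and Lund, by years on the bench (lower first): Vasquez (9 years) before Lund (27 years).
Among Espinoza and Marino, by years on the bench (lower first): Espinoza (14 years) before Marino (24 years).
Among Reyes, Pereira, Tran, Szabo, Beaumont and Sato, on senior status before not on senior status: Reyes and Pereira (on senior status) before Tran, Szabo, Beaumont and Sato (not on senior status).
Reyes and Pereira both have date of commission 2002-02-07, so the next rule applies.
Among Reyes and Pereira, by years on the bench (lower first): Reyes (26 years) before Pereira (31 years).
Among Tran, Szabo, Beaumont and Sato, by date of commission (earlier first): Tran and Szabo (2001-05-13) before Beaumont (2001-10-09) before Sato (2014-09-27).
Among Tran and Szabo, by years on the bench (lower first): Tran (6 years) before Szabo (23 years).
Full order: Vasquez, Lund, Espinoza, Marino, Reyes, Pereira, Tran, Szabo, Beaumont, Sato.

Vasquez, Lund, Espinoza, Marino, Reyes, Pereira, Tran, Szabo, Beaumont, Sato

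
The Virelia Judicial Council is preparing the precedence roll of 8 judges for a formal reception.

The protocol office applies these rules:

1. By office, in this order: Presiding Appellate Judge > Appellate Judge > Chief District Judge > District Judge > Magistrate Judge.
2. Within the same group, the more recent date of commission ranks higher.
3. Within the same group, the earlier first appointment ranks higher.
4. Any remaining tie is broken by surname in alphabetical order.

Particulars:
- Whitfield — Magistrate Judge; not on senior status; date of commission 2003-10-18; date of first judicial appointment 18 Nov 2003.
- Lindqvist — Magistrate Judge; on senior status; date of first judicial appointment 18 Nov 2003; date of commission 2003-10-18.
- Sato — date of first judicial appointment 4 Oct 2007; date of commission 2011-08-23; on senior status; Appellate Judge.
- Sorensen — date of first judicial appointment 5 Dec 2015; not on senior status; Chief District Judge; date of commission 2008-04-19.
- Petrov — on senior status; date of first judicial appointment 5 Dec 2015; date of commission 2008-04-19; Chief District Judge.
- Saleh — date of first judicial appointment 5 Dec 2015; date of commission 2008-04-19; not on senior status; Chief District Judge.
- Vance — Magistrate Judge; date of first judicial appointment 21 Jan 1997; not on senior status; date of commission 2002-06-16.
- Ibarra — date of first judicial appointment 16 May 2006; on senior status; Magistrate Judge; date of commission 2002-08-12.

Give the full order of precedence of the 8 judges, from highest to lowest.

By office: Sato (Appellate Judge); then Petrov, Saleh and Sorensen (Chief District Judge); then Lindqvist, Whitfield, Ibarra and Vance (Magistrate Judge).
Petrov, Saleh and Sorensen all have date of commission 2008-04-19, so the next rule applies.
Petrov, Saleh and Sorensen all have date of first judicial appointment 5 Dec 2015, so the next rule applies.
Among Petrov, Saleh and Sorensen, alphabetically by surname: Petrov before Saleh before Sorensen.
Among Lindqvist, Whitfield, Ibarra and Vance, by date of commission (later first): Lindqvist and Whitfield (2003-10-18) before Ibarra (2002-08-12) before Vance (2002-06-16).
Lindqvist and Whitfield both have date of first judicial appointment 18 Nov 2003, so the next rule applies.
Among Lindqvist and Whitfield, alphabetically by surname: Lindqvist before Whitfield.
Full order: Sato, Petrov, Saleh, Sorensen, Lindqvist, Whitfield, Ibarra, Vance.

Sato, Petrov, Saleh, Sorensen, Lindqvist, Whitfield, Ibarra, Vance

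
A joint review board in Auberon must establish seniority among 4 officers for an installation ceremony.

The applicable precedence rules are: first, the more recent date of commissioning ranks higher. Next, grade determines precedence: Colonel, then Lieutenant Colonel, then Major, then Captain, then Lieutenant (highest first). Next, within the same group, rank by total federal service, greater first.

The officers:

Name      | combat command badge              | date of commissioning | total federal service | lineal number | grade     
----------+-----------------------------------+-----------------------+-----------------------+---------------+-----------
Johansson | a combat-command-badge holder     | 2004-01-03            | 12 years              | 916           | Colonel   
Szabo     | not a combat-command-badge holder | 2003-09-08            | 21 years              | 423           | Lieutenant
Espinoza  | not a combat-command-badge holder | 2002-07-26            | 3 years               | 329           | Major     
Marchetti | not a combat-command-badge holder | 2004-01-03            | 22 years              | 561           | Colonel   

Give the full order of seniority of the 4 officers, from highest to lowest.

By date of commissioning (later first): Marchetti and Johansson (both 2004-01-03); then Szabo (2003-09-08); then Espinoza (2002-07-26).
Marchetti and Johansson are each Colonel, so the next rule applies.
Among Marchetti and Johansson, by total federal service (higher first): Marchetti (22 years) before Johansson (12 years).
Full order: Marchetti, Johansson, Szabo, Espinoza.

Marchetti, Johansson, Szabo, Espinoza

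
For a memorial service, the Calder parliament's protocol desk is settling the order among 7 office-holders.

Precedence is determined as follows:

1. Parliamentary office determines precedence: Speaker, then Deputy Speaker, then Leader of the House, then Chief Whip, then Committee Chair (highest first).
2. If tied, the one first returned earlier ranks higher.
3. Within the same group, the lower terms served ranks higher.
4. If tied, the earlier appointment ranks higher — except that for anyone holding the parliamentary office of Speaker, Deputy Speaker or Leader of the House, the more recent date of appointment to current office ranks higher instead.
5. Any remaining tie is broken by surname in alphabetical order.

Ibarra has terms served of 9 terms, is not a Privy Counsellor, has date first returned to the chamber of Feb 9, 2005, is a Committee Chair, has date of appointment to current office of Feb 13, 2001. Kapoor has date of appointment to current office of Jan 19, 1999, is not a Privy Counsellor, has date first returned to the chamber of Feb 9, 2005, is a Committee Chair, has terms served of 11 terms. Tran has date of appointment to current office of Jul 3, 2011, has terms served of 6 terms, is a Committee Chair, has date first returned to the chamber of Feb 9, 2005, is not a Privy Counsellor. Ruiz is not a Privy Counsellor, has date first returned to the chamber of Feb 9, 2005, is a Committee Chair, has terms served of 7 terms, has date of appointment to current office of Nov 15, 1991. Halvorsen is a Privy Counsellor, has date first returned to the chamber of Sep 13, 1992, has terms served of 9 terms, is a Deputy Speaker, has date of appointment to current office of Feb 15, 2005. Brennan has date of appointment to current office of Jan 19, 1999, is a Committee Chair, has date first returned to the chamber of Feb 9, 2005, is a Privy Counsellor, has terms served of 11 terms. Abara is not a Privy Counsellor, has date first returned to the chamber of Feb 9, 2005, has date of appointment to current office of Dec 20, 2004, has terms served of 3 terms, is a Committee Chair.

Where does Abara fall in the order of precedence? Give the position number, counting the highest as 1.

2

By parliamentary office: Halvorsen (Deputy Speaker); then Abara, Tran, Ruiz, Ibarra, Brennan and Kapoor (Committee Chair).
Abara, Tran, Ruiz, Ibarra, Brennan and Kapoor all have date first returned to the chamber Feb 9, 2005, so the next rule applies.
Among Abara, Tran, Ruiz, Ibarra, Brennan and Kapoor, by terms served (lower first): Abara (3 terms) before Tran (6 terms) before Ruiz (7 terms) before Ibarra (9 terms) before Brennan and Kapoor (11 terms).
Brennan and Kapoor both have date of appointment to current office Jan 19, 1999, so the next rule applies.
Among Brennan and Kapoor, alphabetically by surname: Brennan before Kapoor.
Order: Halvorsen, Abara, Tran, Ruiz, Ibarra, Brennan, Kapoor. So position 2.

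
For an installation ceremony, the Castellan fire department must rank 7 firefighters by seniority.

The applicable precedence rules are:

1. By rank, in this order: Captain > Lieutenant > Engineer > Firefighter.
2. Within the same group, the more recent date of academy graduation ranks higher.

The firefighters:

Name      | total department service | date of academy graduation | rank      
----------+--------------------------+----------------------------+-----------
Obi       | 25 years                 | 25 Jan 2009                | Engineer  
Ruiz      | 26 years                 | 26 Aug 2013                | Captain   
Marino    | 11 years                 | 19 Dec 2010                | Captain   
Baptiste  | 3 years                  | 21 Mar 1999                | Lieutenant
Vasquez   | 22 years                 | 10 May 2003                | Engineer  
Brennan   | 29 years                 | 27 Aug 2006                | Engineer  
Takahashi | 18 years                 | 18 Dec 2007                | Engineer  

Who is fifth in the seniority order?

Takahashi

By rank: Ruiz and Marino (Captain); then Baptiste (Lieutenant); then Obi, Takahashi, Brennan and Vasquez (Engineer).
Among Ruiz and Marino, by date of academy graduation (later first): Ruiz (26 Aug 2013) before Marino (19 Dec 2010).
Among Obi, Takahashi, Brennan and Vasquez, by date of academy graduation (later first): Obi (25 Jan 2009) before Takahashi (18 Dec 2007) before Brennan (27 Aug 2006) before Vasquez (10 May 2003).
Order: Ruiz, Marino, Baptiste, Obi, Takahashi, Brennan, Vasquez.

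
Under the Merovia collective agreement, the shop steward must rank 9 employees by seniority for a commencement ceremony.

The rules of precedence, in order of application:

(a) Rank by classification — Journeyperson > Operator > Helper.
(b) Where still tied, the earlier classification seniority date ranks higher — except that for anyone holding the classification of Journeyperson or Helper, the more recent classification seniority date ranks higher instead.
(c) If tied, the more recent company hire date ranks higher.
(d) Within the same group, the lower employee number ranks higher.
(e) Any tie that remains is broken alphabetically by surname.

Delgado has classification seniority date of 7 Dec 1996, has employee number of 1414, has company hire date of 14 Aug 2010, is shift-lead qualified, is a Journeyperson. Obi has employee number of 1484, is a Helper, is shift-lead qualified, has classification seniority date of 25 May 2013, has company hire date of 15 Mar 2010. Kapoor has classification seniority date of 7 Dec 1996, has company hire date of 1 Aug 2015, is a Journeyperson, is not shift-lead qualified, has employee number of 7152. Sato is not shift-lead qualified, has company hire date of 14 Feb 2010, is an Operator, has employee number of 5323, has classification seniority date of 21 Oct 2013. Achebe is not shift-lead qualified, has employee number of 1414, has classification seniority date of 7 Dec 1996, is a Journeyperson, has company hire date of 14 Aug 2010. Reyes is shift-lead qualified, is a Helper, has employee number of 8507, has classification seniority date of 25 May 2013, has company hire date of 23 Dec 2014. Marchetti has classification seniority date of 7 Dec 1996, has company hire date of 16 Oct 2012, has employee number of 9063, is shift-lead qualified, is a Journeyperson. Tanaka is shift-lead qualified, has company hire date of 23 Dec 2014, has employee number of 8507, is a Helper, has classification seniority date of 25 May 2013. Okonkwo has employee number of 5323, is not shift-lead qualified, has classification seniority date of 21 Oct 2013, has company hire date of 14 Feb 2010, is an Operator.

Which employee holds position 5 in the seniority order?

Okonkwo

By classification: Kapoor, Marchetti, Achebe and Delgado (Journeyperson); then Okonkwo and Sato (Operator); then Reyes, Tanaka and Obi (Helper).
Kapoor, Marchetti, Achebe and Delgado all have classification seniority date 7 Dec 1996, so the next rule applies.
Among Kapoor, Marchetti, Achebe and Delgado, by company hire date (later first): Kapoor (1 Aug 2015) before Marchetti (16 Oct 2012) before Achebe and Delgado (14 Aug 2010).
Achebe and Delgado both have employee number 1414, so the next rule applies.
Among Achebe and Delgado, alphabetically by surname: Achebe before Delgado.
Okonkwo and Sato both have classification seniority date 21 Oct 2013, so the next rule applies.
Okonkwo and Sato both have company hire date 14 Feb 2010, so the next rule applies.
Okonkwo and Sato both have employee number 5323, so the next rule applies.
Among Okonkwo and Sato, alphabetically by surname: Okonkwo before Sato.
Reyes, Tanaka and Obi all have classification seniority date 25 May 2013, so the next rule applies.
Among Reyes, Tanaka and Obi, by company hire date (later first): Reyes and Tanaka (23 Dec 2014) before Obi (15 Mar 2010).
Reyes and Tanaka both have employee number 8507, so the next rule applies.
Among Reyes and Tanaka, alphabetically by surname: Reyes before Tanaka.
Order: Kapoor, Marchetti, Achebe, Delgado, Okonkwo, Sato, Reyes, Tanaka, Obi.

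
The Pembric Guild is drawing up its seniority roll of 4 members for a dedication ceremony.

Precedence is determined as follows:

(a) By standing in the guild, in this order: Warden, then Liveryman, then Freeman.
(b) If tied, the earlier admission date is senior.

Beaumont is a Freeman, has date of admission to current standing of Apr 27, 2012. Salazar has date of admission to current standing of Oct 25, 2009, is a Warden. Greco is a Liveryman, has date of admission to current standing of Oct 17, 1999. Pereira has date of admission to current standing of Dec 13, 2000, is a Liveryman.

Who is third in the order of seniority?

Pereira

By standing in the guild: Salazar (Warden); then Greco and Pereira (Liveryman); then Beaumont (Freeman).
Among Greco and Pereira, by date of admission to current standing (earlier first): Greco (Oct 17, 1999) before Pereira (Dec 13, 2000).
Order: Salazar, Greco, Pereira, Beaumont.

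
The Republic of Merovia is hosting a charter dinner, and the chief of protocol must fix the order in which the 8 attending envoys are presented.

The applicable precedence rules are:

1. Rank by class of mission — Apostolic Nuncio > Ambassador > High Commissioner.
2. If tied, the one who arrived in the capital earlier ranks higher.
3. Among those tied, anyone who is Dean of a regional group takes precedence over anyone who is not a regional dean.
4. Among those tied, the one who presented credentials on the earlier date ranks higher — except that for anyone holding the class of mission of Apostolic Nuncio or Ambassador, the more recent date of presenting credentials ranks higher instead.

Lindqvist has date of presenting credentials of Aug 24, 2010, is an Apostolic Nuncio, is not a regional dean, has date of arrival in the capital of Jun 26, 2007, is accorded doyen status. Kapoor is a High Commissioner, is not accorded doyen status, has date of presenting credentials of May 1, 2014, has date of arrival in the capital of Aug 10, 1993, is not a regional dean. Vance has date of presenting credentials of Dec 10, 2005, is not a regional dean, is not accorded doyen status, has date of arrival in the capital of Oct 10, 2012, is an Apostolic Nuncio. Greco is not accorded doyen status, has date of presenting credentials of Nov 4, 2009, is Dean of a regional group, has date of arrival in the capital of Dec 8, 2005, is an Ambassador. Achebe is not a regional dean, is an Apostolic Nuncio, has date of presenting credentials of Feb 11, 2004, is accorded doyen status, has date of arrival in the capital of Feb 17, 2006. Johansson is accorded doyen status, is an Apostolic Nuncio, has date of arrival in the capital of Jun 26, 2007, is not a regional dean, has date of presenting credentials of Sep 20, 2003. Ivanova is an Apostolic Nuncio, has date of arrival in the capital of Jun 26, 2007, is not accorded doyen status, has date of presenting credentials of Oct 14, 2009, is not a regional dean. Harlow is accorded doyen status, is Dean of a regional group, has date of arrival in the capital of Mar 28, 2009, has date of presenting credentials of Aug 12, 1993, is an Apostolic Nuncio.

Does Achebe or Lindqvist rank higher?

By class of mission: Achebe, Lindqvist, Ivanova, Johansson, Harlow and Vance (Apostolic Nuncio); then Greco (Ambassador); then Kapoor (High Commissioner).
Among Achebe, Lindqvist, Ivanova, Johansson, Harlow and Vance, by date of arrival in the capital (earlier first): Achebe (Feb 17, 2006) before Lindqvist, Ivanova and Johansson (Jun 26, 2007) before Harlow (Mar 28, 2009) before Vance (Oct 10, 2012).
Lindqvist, Ivanova and Johansson are each not a regional dean, so the next rule applies.
Among Lindqvist, Ivanova and Johansson, by date of presenting credentials (later first) (reversed rule for this group): Lindqvist (Aug 24, 2010) before Ivanova (Oct 14, 2009) before Johansson (Sep 20, 2003).
So Achebe takes precedence.

Achebe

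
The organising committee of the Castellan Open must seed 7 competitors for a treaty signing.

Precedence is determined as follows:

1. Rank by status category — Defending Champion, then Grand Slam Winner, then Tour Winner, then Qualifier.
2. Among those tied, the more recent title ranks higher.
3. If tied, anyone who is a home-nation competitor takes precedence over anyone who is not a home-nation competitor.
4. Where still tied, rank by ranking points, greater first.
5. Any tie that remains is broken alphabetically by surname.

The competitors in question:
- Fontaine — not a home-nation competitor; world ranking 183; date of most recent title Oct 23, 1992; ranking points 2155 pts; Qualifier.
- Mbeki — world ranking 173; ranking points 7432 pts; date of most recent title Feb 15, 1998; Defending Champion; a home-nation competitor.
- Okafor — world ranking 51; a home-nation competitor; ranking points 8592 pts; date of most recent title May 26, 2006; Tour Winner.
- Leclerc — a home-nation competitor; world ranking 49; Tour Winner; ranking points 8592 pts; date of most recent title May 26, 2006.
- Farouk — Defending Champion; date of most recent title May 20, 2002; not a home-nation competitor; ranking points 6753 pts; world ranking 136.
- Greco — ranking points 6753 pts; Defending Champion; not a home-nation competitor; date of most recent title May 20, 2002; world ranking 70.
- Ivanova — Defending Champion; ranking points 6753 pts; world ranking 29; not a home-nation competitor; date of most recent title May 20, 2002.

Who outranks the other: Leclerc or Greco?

By status category: Farouk, Greco, Ivanova and Mbeki (Defending Champion); then Leclerc and Okafor (Tour Winner); then Fontaine (Qualifier).
Among Farouk, Greco, Ivanova and Mbeki, by date of most recent title (later first): Farouk, Greco and Ivanova (May 20, 2002) before Mbeki (Feb 15, 1998).
Farouk, Greco and Ivanova are each not a home-nation competitor, so the next rule applies.
Farouk, Greco and Ivanova all have ranking points 6753 pts, so the next rule applies.
Among Farouk, Greco and Ivanova, alphabetically by surname: Farouk before Greco before Ivanova.
Leclerc and Okafor both have date of most recent title May 26, 2006, so the next rule applies.
Leclerc and Okafor are each a home-nation competitor, so the next rule applies.
Leclerc and Okafor both have ranking points 8592 pts, so the next rule applies.
Among Leclerc and Okafor, alphabetically by surname: Leclerc before Okafor.
So Greco takes precedence.

Greco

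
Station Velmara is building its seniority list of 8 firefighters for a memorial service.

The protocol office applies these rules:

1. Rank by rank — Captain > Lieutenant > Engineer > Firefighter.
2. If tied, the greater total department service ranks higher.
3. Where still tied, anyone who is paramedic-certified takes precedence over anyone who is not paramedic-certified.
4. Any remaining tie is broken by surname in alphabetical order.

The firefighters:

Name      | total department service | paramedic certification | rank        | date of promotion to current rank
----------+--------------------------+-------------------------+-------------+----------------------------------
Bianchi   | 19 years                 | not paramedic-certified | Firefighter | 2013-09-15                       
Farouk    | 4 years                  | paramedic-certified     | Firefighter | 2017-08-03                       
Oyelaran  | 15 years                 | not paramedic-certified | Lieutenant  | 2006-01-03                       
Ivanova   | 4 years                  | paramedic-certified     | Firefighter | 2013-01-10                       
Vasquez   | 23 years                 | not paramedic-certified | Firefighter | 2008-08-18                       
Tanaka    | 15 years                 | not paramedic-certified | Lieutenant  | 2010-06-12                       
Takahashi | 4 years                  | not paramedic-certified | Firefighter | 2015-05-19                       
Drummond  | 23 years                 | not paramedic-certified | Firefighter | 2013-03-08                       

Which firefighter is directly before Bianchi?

By rank: Oyelaran and Tanaka (Lieutenant); then Drummond, Vasquez, Bianchi, Farouk, Ivanova and Takahashi (Firefighter).
Oyelaran and Tanaka both have total department service 15 years, so the next rule applies.
Oyelaran and Tanaka are each not paramedic-certified, so the next rule applies.
Among Oyelaran and Tanaka, alphabetically by surname: Oyelaran before Tanaka.
Among Drummond, Vasquez, Bianchi, Farouk, Ivanova and Takahashi, by total department service (higher first): Drummond and Vasquez (23 years) before Bianchi (19 years) before Farouk, Ivanova and Takahashi (4 years).
Drummond and Vasquez are each not paramedic-certified, so the next rule applies.
Among Drummond and Vasquez, alphabetically by surname: Drummond before Vasquez.
Among Farouk, Ivanova and Takahashi, paramedic-certified before not paramedic-certified: Farouk and Ivanova (paramedic-certified) before Takahashi (not paramedic-certified).
Among Farouk and Ivanova, alphabetically by surname: Farouk before Ivanova.
Order: Oyelaran, Tanaka, Drummond, Vasquez, Bianchi, Farouk, Ivanova, Takahashi.

Vasquez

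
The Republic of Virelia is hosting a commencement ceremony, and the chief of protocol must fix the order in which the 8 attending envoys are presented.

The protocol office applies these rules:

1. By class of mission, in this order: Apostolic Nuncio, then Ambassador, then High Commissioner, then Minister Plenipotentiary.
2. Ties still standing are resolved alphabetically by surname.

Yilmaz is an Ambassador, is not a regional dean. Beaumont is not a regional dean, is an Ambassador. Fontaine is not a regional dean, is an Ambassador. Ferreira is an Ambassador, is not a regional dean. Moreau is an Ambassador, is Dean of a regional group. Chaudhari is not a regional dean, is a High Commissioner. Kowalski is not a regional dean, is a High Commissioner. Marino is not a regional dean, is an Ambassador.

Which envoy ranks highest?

Beaumont

By class of mission: Beaumont, Ferreira, Fontaine, Marino, Moreau and Yilmaz (Ambassador); then Chaudhari and Kowalski (High Commissioner).
Among Beaumont, Ferreira, Fontaine, Marino, Moreau and Yilmaz, alphabetically by surname: Beaumont before Ferreira before Fontaine before Marino before Moreau before Yilmaz.
Among Chaudhari and Kowalski, alphabetically by surname: Chaudhari before Kowalski.
Order: Beaumont, Ferreira, Fontaine, Marino, Moreau, Yilmaz, Chaudhari, Kowalski.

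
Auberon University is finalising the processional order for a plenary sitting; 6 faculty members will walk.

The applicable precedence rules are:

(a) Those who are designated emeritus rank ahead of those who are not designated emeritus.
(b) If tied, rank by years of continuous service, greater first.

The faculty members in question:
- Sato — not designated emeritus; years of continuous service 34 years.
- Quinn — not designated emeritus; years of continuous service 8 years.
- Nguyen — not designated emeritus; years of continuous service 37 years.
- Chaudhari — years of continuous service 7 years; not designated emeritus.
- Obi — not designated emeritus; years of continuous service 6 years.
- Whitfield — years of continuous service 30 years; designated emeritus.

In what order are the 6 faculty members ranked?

By the first rule: Whitfield (designated emeritus); then Nguyen, Sato, Quinn, Chaudhari and Obi (each not designated emeritus).
Among Nguyen, Sato, Quinn, Chaudhari and Obi, by years of continuous service (higher first): Nguyen (37 years) before Sato (34 years) before Quinn (8 years) before Chaudhari (7 years) before Obi (6 years).
Full order: Whitfield, Nguyen, Sato, Quinn, Chaudhari, Obi.

Whitfield, Nguyen, Sato, Quinn, Chaudhari, Obi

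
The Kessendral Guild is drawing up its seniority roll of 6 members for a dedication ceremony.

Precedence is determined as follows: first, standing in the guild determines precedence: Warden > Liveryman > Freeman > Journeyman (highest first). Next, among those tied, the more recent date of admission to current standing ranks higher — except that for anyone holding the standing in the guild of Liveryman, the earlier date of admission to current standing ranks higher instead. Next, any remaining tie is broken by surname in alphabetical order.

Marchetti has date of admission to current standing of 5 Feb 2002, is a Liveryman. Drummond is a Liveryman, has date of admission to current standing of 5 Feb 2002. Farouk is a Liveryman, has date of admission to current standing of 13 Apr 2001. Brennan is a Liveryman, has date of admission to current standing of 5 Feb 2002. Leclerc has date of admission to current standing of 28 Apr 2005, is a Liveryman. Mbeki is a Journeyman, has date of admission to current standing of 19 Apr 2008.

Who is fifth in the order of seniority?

By standing in the guild: Farouk, Brennan, Drummond, Marchetti and Leclerc (Liveryman); then Mbeki (Journeyman).
Among Farouk, Brennan, Drummond, Marchetti and Leclerc, by date of admission to current standing (earlier first) (reversed rule for this group): Farouk (13 Apr 2001) before Brennan, Drummond and Marchetti (5 Feb 2002) before Leclerc (28 Apr 2005).
Among Brennan, Drummond and Marchetti, alphabetically by surname: Brennan before Drummond before Marchetti.
Order: Farouk, Brennan, Drummond, Marchetti, Leclerc, Mbeki.

Leclerc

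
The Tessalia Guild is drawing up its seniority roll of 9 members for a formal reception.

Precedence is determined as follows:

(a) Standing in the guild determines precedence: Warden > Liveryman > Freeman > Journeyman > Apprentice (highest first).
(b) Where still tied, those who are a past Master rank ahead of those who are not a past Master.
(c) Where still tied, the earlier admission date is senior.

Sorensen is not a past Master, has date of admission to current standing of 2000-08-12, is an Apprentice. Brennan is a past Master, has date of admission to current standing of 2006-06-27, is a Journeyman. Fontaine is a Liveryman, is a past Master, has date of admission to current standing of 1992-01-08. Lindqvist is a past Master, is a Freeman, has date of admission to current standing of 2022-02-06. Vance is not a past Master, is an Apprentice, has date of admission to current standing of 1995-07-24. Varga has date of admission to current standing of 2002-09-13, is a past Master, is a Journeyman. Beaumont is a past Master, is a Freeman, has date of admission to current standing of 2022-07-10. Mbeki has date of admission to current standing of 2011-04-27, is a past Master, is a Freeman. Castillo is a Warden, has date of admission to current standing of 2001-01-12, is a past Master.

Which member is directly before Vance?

Brennan

By standing in the guild: Castillo (Warden); then Fontaine (Liveryman); then Mbeki, Lindqvist and Beaumont (Freeman); then Varga and Brennan (Journeyman); then Vance and Sorensen (Apprentice).
Mbeki, Lindqvist and Beaumont are each a past Master, so the next rule applies.
Among Mbeki, Lindqvist and Beaumont, by date of admission to current standing (earlier first): Mbeki (2011-04-27) before Lindqvist (2022-02-06) before Beaumont (2022-07-10).
Varga and Brennan are each a past Master, so the next rule applies.
Among Varga and Brennan, by date of admission to current standing (earlier first): Varga (2002-09-13) before Brennan (2006-06-27).
Vance and Sorensen are each not a past Master, so the next rule applies.
Among Vance and Sorensen, by date of admission to current standing (earlier first): Vance (1995-07-24) before Sorensen (2000-08-12).
Order: Castillo, Fontaine, Mbeki, Lindqvist, Beaumont, Varga, Brennan, Vance, Sorensen.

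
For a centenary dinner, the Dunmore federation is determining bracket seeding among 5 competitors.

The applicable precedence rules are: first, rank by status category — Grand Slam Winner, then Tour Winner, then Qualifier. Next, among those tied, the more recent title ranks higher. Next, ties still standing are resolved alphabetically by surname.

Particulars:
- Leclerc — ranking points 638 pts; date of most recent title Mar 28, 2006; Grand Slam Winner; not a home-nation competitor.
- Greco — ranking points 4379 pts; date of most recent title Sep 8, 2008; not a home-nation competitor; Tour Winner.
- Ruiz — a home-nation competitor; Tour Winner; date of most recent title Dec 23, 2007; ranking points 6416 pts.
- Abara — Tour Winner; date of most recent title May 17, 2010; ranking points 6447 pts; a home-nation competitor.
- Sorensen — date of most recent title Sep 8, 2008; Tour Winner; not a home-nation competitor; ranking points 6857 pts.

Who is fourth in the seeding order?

By status category: Leclerc (Grand Slam Winner); then Abara, Greco, Sorensen and Ruiz (Tour Winner).
Among Abara, Greco, Sorensen and Ruiz, by date of most recent title (later first): Abara (May 17, 2010) before Greco and Sorensen (Sep 8, 2008) before Ruiz (Dec 23, 2007).
Among Greco and Sorensen, alphabetically by surname: Greco before Sorensen.
Order: Leclerc, Abara, Greco, Sorensen, Ruiz.

Sorensen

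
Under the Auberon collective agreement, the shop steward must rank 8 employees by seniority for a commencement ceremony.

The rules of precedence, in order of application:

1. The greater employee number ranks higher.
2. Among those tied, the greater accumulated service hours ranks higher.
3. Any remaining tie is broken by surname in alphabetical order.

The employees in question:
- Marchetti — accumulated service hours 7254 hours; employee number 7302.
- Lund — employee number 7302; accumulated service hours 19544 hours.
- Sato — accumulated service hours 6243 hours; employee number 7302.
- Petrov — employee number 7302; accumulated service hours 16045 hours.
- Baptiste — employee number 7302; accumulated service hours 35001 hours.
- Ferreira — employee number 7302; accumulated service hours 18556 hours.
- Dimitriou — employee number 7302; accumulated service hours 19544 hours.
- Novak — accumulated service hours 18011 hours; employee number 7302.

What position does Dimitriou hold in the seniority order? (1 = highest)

2

By employee number (higher first): Baptiste, Dimitriou, Lund, Ferreira, Novak, Petrov, Marchetti and Sato (each 7302).
Among Baptiste, Dimitriou, Lund, Ferreira, Novak, Petrov, Marchetti and Sato, by accumulated service hours (higher first): Baptiste (35001 hours) before Dimitriou and Lund (19544 hours) before Ferreira (18556 hours) before Novak (18011 hours) before Petrov (16045 hours) before Marchetti (7254 hours) before Sato (6243 hours).
Among Dimitriou and Lund, alphabetically by surname: Dimitriou before Lund.
Order: Baptiste, Dimitriou, Lund, Ferreira, Novak, Petrov, Marchetti, Sato. So position 2.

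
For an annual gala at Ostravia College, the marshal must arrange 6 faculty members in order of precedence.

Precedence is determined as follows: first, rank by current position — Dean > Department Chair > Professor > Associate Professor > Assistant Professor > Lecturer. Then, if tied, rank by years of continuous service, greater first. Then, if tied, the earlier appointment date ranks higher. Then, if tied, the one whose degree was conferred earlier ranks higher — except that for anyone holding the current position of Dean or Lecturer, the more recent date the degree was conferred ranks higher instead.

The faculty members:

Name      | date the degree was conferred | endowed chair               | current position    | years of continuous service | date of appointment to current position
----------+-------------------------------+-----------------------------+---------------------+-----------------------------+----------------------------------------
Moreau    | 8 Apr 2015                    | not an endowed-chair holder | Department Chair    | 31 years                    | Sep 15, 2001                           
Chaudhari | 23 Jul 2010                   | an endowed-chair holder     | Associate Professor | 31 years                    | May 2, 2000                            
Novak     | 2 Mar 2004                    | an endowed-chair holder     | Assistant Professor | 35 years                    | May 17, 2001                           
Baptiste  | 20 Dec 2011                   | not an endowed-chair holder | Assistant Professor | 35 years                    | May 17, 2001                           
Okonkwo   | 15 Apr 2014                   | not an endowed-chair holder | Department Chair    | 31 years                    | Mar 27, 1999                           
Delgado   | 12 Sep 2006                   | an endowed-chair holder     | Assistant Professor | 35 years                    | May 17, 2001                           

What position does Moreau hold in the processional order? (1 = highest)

2

By current position: Okonkwo and Moreau (Department Chair); then Chaudhari (Associate Professor); then Novak, Delgado and Baptiste (Assistant Professor).
Okonkwo and Moreau both have years of continuous service 31 years, so the next rule applies.
Among Okonkwo and Moreau, by date of appointment to current position (earlier first): Okonkwo (Mar 27, 1999) before Moreau (Sep 15, 2001).
Novak, Delgado and Baptiste all have years of continuous service 35 years, so the next rule applies.
Novak, Delgado and Baptiste all have date of appointment to current position May 17, 2001, so the next rule applies.
Among Novak, Delgado and Baptiste, by date the degree was conferred (earlier first): Novak (2 Mar 2004) before Delgado (12 Sep 2006) before Baptiste (20 Dec 2011).
Order: Okonkwo, Moreau, Chaudhari, Novak, Delgado, Baptiste. So position 2.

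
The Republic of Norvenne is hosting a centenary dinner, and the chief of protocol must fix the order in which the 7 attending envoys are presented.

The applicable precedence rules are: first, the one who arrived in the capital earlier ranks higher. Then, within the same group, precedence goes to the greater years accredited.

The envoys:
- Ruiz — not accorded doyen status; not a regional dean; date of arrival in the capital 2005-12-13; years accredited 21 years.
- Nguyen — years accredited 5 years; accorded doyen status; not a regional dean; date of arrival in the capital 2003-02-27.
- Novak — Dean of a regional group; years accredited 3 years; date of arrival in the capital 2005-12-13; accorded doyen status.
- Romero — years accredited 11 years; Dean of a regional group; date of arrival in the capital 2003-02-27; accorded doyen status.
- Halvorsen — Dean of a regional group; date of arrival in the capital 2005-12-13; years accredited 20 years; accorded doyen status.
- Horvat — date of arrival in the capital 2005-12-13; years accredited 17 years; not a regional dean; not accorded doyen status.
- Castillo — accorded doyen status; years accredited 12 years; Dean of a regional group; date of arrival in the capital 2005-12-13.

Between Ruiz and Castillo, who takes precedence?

By date of arrival in the capital (earlier first): Romero and Nguyen (both 2003-02-27); then Ruiz, Halvorsen, Horvat, Castillo and Novak (each 2005-12-13).
Among Romero and Nguyen, by years accredited (higher first): Romero (11 years) before Nguyen (5 years).
Among Ruiz, Halvorsen, Horvat, Castillo and Novak, by years accredited (higher first): Ruiz (21 years) before Halvorsen (20 years) before Horvat (17 years) before Castillo (12 years) before Novak (3 years).
So Ruiz takes precedence.

Ruiz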